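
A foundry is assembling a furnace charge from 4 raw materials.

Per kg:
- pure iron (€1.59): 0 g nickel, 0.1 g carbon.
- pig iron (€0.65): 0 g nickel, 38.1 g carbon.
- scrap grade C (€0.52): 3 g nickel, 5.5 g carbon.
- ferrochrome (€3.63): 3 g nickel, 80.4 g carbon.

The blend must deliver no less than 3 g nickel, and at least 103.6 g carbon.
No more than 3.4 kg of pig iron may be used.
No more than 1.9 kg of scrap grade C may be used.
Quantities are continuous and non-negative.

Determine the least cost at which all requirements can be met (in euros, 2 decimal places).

€2.19

This is a linear program. Let x1 = kg of pure iron, x2 = kg of pig iron, x3 = kg of scrap grade C, x4 = kg of ferrochrome.
Minimise 1.59x1 + 0.65x2 + 0.52x3 + 3.63x4 with:
  3x3 + 3x4 ≥ 3   (nickel)
  0.1x1 + 38.1x2 + 5.5x3 + 80.4x4 ≥ 103.6   (carbon)
  x2 ≤ 3.4
  x3 ≤ 1.9
  x1, x2, x3, x4 ≥ 0.
The optimal basis is {pig iron, scrap grade C}; pure iron, ferrochrome drop out. The nickel and carbon requirements are met with equality.
That vertex is x2 = 2.575, x3 = 1.
Total cost: 0.65·2.575 + 0.52·1 = 2.1938.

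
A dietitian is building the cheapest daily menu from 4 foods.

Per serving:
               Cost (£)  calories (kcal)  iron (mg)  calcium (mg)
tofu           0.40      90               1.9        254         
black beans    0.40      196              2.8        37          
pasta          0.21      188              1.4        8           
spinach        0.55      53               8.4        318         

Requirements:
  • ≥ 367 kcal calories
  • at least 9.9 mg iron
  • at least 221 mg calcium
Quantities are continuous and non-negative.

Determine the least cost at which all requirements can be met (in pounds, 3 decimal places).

Treat it as an LP. Let x1 = servings of tofu, x2 = servings of black beans, x3 = servings of pasta, x4 = servings of spinach.
Minimize 0.4x1 + 0.4x2 + 0.21x3 + 0.55x4 with:
  90x1 + 196x2 + 188x3 + 53x4 ≥ 367   (calories)
  1.9x1 + 2.8x2 + 1.4x3 + 8.4x4 ≥ 9.9   (iron)
  254x1 + 37x2 + 8x3 + 318x4 ≥ 221   (calcium)
  x1, x2, x3, x4 ≥ 0.
At the optimum only pasta, spinach are positive (tofu, black beans = 0). Binding constraints: calories and iron.
So pasta = 1.7 servings, spinach = 0.8953 servings.
Objective = 0.21·1.7 + 0.55·0.8953 = 0.84942.

£0.849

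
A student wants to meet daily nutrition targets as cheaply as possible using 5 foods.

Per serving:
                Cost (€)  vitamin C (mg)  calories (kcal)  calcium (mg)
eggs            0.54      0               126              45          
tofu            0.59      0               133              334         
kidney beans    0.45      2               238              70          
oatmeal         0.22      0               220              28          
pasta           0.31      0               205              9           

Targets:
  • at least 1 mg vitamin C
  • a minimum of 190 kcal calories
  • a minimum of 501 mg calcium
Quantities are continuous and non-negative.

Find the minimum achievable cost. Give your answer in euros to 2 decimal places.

€1.05

Treat it as an LP. Let x1 = servings of eggs, x2 = servings of tofu, x3 = servings of kidney beans, x4 = servings of oatmeal, x5 = servings of pasta.
Minimise 0.54x1 + 0.59x2 + 0.45x3 + 0.22x4 + 0.31x5 subject to:
  2x3 ≥ 1   (vitamin C)
  126x1 + 133x2 + 238x3 + 220x4 + 205x5 ≥ 190   (calories)
  45x1 + 334x2 + 70x3 + 28x4 + 9x5 ≥ 501   (calcium)
  x1, x2, x3, x4, x5 ≥ 0.
At the optimum only tofu, kidney beans are positive (eggs, oatmeal, pasta = 0). The vitamin C and calcium requirements are met with equality.
Solving gives x2 = 1.395, x3 = 0.5.
Cost = 0.59·1.395 + 0.45·0.5 = 1.0481.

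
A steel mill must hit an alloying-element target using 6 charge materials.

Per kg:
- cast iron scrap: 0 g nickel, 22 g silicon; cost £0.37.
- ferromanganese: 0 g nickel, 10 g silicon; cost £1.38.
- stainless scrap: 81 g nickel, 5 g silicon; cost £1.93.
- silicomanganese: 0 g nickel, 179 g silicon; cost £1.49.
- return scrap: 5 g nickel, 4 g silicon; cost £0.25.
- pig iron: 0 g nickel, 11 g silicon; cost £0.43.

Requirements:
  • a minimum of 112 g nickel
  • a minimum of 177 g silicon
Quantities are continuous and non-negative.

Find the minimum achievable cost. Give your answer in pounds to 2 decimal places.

Let x1 = kg of cast iron scrap, x2 = kg of ferromanganese, x3 = kg of stainless scrap, x4 = kg of silicomanganese, x5 = kg of return scrap, x6 = kg of pig iron.
min 0.37x1 + 1.38x2 + 1.93x3 + 1.49x4 + 0.25x5 + 0.43x6 subject to:
  81x3 + 5x5 ≥ 112   (nickel)
  22x1 + 10x2 + 5x3 + 179x4 + 4x5 + 11x6 ≥ 177   (silicon)
  x1, x2, x3, x4, x5, x6 ≥ 0.
The cheapest feasible vertex uses only stainless scrap, silicomanganese; cast iron scrap, ferromanganese, return scrap, pig iron are not used. Binding constraints: nickel and silicon.
Optimal quantities: stainless scrap = 1.383 kg, silicomanganese = 0.9502 kg.
Hence cost = 1.93·1.383 + 1.49·0.9502 = £4.08499.

£4.08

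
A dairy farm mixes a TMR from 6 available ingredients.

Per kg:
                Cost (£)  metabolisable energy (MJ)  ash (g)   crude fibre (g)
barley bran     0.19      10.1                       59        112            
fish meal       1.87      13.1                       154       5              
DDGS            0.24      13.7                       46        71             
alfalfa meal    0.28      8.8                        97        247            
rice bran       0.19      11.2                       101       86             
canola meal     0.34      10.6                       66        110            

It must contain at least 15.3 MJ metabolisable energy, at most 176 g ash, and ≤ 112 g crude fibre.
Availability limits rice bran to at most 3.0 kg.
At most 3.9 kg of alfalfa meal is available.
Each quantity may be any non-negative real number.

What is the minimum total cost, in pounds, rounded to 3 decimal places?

This is a linear program. Let x1 = kg of barley bran, x2 = kg of fish meal, x3 = kg of DDGS, x4 = kg of alfalfa meal, x5 = kg of rice bran, x6 = kg of canola meal.
Minimize 0.19x1 + 1.87x2 + 0.24x3 + 0.28x4 + 0.19x5 + 0.34x6 s.t.:
  10.1x1 + 13.1x2 + 13.7x3 + 8.8x4 + 11.2x5 + 10.6x6 ≥ 15.3   (metabolisable energy)
  59x1 + 154x2 + 46x3 + 97x4 + 101x5 + 66x6 ≤ 176   (ash)
  112x1 + 5x2 + 71x3 + 247x4 + 86x5 + 110x6 ≤ 112   (crude fibre)
  x5 ≤ 3
  x4 ≤ 3.9
  x1, x2, x3, x4, x5, x6 ≥ 0.
The minimum-cost mix takes nothing from barley bran, fish meal, alfalfa meal, canola meal — only DDGS, rice bran. The metabolisable energy and crude fibre requirements are met with equality.
So DDGS = 0.1603 kg, rice bran = 1.17 kg.
Hence cost = 0.24·0.1603 + 0.19·1.17 = £0.26077.

£0.261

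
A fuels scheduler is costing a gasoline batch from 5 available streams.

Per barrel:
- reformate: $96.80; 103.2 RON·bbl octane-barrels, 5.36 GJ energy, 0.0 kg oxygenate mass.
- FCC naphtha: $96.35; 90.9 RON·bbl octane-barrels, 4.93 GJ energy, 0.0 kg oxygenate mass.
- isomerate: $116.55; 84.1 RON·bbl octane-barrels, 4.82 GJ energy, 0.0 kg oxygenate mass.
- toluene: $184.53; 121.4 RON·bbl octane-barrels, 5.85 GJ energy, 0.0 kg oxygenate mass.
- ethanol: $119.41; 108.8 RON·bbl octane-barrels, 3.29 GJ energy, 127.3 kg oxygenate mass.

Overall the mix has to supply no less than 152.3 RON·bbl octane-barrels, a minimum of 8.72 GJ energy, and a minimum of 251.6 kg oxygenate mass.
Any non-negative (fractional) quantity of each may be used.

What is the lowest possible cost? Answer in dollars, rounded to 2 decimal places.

$276.05

Let x1 = barrels of reformate, x2 = barrels of FCC naphtha, x3 = barrels of isomerate, x4 = barrels of toluene, x5 = barrels of ethanol.
Minimise 96.8x1 + 96.35x2 + 116.55x3 + 184.53x4 + 119.41x5 with:
  103.2x1 + 90.9x2 + 84.1x3 + 121.4x4 + 108.8x5 ≥ 152.3   (octane-barrels)
  5.36x1 + 4.93x2 + 4.82x3 + 5.85x4 + 3.29x5 ≥ 8.72   (energy)
  127.3x5 ≥ 251.6   (oxygenate mass)
  x1, x2, x3, x4, x5 ≥ 0.
The minimum-cost mix takes nothing from FCC naphtha, isomerate, toluene — only reformate, ethanol. Binding constraints: energy and oxygenate mass.
So reformate = 0.41372 barrels, ethanol = 1.9764 barrels.
Hence cost = 96.8·0.41372 + 119.41·1.9764 = $276.0500.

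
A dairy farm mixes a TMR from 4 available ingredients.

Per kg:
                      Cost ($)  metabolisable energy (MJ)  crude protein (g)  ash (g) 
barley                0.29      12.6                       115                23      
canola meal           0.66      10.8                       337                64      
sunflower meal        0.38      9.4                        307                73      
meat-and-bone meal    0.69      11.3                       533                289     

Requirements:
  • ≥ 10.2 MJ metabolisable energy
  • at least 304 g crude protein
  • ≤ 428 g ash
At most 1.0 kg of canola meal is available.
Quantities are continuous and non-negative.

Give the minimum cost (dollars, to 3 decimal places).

Set it up as a linear program. Let x1 = kg of barley, x2 = kg of canola meal, x3 = kg of sunflower meal, x4 = kg of meat-and-bone meal.
Minimize 0.29x1 + 0.66x2 + 0.38x3 + 0.69x4 subject to:
  12.6x1 + 10.8x2 + 9.4x3 + 11.3x4 ≥ 10.2   (metabolisable energy)
  115x1 + 337x2 + 307x3 + 533x4 ≥ 304   (crude protein)
  23x1 + 64x2 + 73x3 + 289x4 ≤ 428   (ash)
  x2 ≤ 1
  x1, x2, x3, x4 ≥ 0.
At the optimum only barley, sunflower meal are positive (canola meal, meat-and-bone meal = 0). The metabolisable energy and crude protein requirements are met with equality.
Solving gives x1 = 0.09823, x3 = 0.9534.
Objective = 0.29·0.09823 + 0.38·0.9534 = 0.39078.

$0.391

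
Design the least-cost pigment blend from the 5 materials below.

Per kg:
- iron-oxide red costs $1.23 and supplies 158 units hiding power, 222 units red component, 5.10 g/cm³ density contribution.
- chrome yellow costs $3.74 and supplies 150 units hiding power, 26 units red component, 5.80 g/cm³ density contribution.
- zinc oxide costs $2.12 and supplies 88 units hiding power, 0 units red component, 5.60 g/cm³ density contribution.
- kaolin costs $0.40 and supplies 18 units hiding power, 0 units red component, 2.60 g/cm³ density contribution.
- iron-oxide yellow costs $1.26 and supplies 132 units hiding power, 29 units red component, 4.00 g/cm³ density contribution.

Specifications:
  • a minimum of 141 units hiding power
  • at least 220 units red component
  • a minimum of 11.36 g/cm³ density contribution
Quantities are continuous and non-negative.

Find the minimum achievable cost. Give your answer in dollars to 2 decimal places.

$2.19

Treat it as an LP. Let x1 = kg of iron-oxide red, x2 = kg of chrome yellow, x3 = kg of zinc oxide, x4 = kg of kaolin, x5 = kg of iron-oxide yellow.
Minimize 1.23x1 + 3.74x2 + 2.12x3 + 0.4x4 + 1.26x5 s.t.:
  158x1 + 150x2 + 88x3 + 18x4 + 132x5 ≥ 141   (hiding power)
  222x1 + 26x2 + 29x5 ≥ 220   (red component)
  5.1x1 + 5.8x2 + 5.6x3 + 2.6x4 + 4x5 ≥ 11.36   (density contribution)
  x1, x2, x3, x4, x5 ≥ 0.
The cheapest feasible vertex uses only iron-oxide red, kaolin; chrome yellow, zinc oxide, iron-oxide yellow are not used. Binding constraints: red component and density contribution.
Optimal quantities: iron-oxide red = 0.991 kg, kaolin = 2.425 kg.
Objective = 1.23·0.991 + 0.4·2.425 = 2.1889.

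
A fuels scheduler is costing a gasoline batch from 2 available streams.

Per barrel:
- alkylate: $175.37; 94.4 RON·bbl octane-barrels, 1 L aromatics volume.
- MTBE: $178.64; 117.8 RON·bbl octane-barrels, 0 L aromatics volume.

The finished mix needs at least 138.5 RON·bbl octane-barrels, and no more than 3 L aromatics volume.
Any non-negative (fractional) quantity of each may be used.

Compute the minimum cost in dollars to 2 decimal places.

Let x1 = barrels of alkylate, x2 = barrels of MTBE.
Minimise 175.37x1 + 178.64x2 with:
  94.4x1 + 117.8x2 ≥ 138.5   (octane-barrels)
  1x1 ≤ 3   (aromatics volume)
  x1, x2 ≥ 0.
The cheapest feasible vertex uses only MTBE; alkylate is not used. Binding constraint: octane-barrels.
So MTBE = 1.1757 barrels.
Hence cost = 178.64·1.1757 = $210.0270.

$210.03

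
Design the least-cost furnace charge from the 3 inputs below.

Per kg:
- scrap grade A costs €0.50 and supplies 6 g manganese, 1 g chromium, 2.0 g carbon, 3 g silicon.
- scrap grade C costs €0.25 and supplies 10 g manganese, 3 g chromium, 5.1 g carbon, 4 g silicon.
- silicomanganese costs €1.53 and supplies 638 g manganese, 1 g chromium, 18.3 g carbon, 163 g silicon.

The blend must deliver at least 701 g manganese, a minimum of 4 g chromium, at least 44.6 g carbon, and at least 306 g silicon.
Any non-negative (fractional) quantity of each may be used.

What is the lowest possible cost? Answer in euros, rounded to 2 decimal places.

€3.34

This is a linear program. Let x1 = kg of scrap grade A, x2 = kg of scrap grade C, x3 = kg of silicomanganese.
Minimise 0.5x1 + 0.25x2 + 1.53x3 s.t.:
  6x1 + 10x2 + 638x3 ≥ 701   (manganese)
  1x1 + 3x2 + 1x3 ≥ 4   (chromium)
  2x1 + 5.1x2 + 18.3x3 ≥ 44.6   (carbon)
  3x1 + 4x2 + 163x3 ≥ 306   (silicon)
  x1, x2, x3 ≥ 0.
The minimum-cost mix takes nothing from scrap grade A — only scrap grade C, silicomanganese. The carbon and silicon requirements are met with equality.
Solving gives x2 = 2.203, x3 = 1.823.
Objective = 0.25·2.203 + 1.53·1.823 = 3.3399.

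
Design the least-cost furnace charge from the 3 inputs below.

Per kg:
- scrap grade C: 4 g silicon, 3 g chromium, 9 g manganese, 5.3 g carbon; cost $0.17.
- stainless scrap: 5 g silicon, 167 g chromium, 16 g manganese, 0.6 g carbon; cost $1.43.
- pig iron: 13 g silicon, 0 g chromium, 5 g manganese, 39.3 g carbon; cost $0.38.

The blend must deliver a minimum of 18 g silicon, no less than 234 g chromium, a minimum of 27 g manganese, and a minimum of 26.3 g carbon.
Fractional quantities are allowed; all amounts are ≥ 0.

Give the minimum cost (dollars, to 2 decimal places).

$2.33

Set it up as a linear program. Let x1 = kg of scrap grade C, x2 = kg of stainless scrap, x3 = kg of pig iron.
Minimise 0.17x1 + 1.43x2 + 0.38x3 subject to:
  4x1 + 5x2 + 13x3 ≥ 18   (silicon)
  3x1 + 167x2 ≥ 234   (chromium)
  9x1 + 16x2 + 5x3 ≥ 27   (manganese)
  5.3x1 + 0.6x2 + 39.3x3 ≥ 26.3   (carbon)
  x1, x2, x3 ≥ 0.
All 3 inputs are positive at the optimum. The silicon, chromium, manganese requirements are met with equality.
That vertex is x1 = 0.04888, x2 = 1.4, x3 = 0.831.
Cost = 0.17·0.04888 + 1.43·1.4 + 0.38·0.831 = 2.3261.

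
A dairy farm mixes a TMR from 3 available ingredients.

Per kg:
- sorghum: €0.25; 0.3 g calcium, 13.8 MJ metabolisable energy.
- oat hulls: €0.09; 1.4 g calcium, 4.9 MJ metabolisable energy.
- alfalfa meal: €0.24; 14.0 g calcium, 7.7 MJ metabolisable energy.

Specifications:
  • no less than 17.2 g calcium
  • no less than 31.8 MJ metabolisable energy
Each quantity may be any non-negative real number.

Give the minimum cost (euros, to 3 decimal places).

€0.652

This is a linear program. Let x1 = kg of sorghum, x2 = kg of oat hulls, x3 = kg of alfalfa meal.
min 0.25x1 + 0.09x2 + 0.24x3 subject to:
  0.3x1 + 1.4x2 + 14x3 ≥ 17.2   (calcium)
  13.8x1 + 4.9x2 + 7.7x3 ≥ 31.8   (metabolisable energy)
  x1, x2, x3 ≥ 0.
At the optimum only oat hulls, alfalfa meal are positive (sorghum = 0). There the calcium and metabolisable energy constraints are tight.
That vertex is x2 = 5.409, x3 = 0.6877.
Objective = 0.09·5.409 + 0.24·0.6877 = 0.65186.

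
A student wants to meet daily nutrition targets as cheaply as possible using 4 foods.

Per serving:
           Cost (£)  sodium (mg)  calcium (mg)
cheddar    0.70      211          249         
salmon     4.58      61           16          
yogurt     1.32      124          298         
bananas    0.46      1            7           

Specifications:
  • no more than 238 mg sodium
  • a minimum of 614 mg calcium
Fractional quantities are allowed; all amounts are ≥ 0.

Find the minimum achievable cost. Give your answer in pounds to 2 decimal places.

This is a linear program. Let x1 = servings of cheddar, x2 = servings of salmon, x3 = servings of yogurt, x4 = servings of bananas.
Minimise 0.7x1 + 4.58x2 + 1.32x3 + 0.46x4 with:
  211x1 + 61x2 + 124x3 + 1x4 ≤ 238   (sodium)
  249x1 + 16x2 + 298x3 + 7x4 ≥ 614   (calcium)
  x1, x2, x3, x4 ≥ 0.
The optimal basis is {yogurt, bananas}; cheddar, salmon drop out. There the sodium and calcium constraints are tight.
Solving gives x3 = 1.846, x4 = 9.144.
Total cost: 1.32·1.846 + 0.46·9.144 = 6.6430.

£6.64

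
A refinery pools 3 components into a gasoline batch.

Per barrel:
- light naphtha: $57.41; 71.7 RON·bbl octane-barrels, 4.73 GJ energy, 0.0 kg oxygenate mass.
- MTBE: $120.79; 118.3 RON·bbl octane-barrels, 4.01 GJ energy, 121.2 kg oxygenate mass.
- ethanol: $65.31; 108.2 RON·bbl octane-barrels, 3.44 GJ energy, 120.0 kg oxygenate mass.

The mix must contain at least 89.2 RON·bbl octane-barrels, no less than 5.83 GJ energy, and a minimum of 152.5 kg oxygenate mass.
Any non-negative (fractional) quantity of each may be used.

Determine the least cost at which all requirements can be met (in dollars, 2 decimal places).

This is a linear program. Let x1 = barrels of light naphtha, x2 = barrels of MTBE, x3 = barrels of ethanol.
min 57.41x1 + 120.79x2 + 65.31x3 s.t.:
  71.7x1 + 118.3x2 + 108.2x3 ≥ 89.2   (octane-barrels)
  4.73x1 + 4.01x2 + 3.44x3 ≥ 5.83   (energy)
  121.2x2 + 120x3 ≥ 152.5   (oxygenate mass)
  x1, x2, x3 ≥ 0.
The optimal basis is {light naphtha, ethanol}; MTBE drops out. The energy and oxygenate mass requirements are met with equality.
Solving gives x1 = 0.30832, x3 = 1.2708.
Cost = 57.41·0.30832 + 65.31·1.2708 = 100.6966.

$100.70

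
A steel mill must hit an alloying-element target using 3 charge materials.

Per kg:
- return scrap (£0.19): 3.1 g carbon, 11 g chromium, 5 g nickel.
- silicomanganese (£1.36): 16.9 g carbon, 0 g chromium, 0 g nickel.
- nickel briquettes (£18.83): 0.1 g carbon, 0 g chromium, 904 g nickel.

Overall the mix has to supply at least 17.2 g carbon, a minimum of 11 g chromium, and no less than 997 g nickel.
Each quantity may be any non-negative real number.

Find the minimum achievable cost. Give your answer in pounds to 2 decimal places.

£21.24

Let x1 = kg of return scrap, x2 = kg of silicomanganese, x3 = kg of nickel briquettes.
Minimise 0.19x1 + 1.36x2 + 18.83x3 with:
  3.1x1 + 16.9x2 + 0.1x3 ≥ 17.2   (carbon)
  11x1 ≥ 11   (chromium)
  5x1 + 904x3 ≥ 997   (nickel)
  x1, x2, x3 ≥ 0.
At the optimum only return scrap, nickel briquettes are positive (silicomanganese = 0). Binding constraints: carbon and nickel.
Optimal quantities: return scrap = 5.5138 kg, nickel briquettes = 1.0724 kg.
Objective = 0.19·5.5138 + 18.83·1.0724 = 21.2409.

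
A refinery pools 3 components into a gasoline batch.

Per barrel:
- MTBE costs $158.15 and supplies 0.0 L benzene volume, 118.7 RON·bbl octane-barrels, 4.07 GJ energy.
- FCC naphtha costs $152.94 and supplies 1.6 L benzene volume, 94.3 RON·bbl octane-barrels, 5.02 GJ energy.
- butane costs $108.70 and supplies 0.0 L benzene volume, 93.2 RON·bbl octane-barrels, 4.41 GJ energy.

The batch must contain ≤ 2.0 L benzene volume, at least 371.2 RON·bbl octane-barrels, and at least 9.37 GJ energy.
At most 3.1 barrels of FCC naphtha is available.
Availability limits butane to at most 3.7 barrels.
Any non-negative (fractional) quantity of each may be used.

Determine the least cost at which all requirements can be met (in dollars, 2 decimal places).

$437.31

This is a linear program. Let x1 = barrels of MTBE, x2 = barrels of FCC naphtha, x3 = barrels of butane.
Minimise 158.15x1 + 152.94x2 + 108.7x3 with:
  1.6x2 ≤ 2   (benzene volume)
  118.7x1 + 94.3x2 + 93.2x3 ≥ 371.2   (octane-barrels)
  4.07x1 + 5.02x2 + 4.41x3 ≥ 9.37   (energy)
  x2 ≤ 3.1
  x3 ≤ 3.7
  x1, x2, x3 ≥ 0.
At the optimum only MTBE, butane are positive (FCC naphtha = 0). There the octane-barrels and the butane cap constraints are tight.
Optimal quantities: MTBE = 0.22207 barrels, butane = 3.7 barrels.
Total cost: 158.15·0.22207 + 108.7·3.7 = 437.3104.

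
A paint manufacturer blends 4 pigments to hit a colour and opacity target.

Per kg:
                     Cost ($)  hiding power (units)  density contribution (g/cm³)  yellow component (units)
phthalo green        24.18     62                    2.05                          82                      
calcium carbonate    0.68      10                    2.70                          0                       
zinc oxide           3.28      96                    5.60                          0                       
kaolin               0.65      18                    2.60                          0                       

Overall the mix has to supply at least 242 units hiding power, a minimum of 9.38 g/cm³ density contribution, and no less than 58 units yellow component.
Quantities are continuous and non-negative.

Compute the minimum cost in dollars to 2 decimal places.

This is a linear program. Let x1 = kg of phthalo green, x2 = kg of calcium carbonate, x3 = kg of zinc oxide, x4 = kg of kaolin.
min 24.18x1 + 0.68x2 + 3.28x3 + 0.65x4 s.t.:
  62x1 + 10x2 + 96x3 + 18x4 ≥ 242   (hiding power)
  2.05x1 + 2.7x2 + 5.6x3 + 2.6x4 ≥ 9.38   (density contribution)
  82x1 ≥ 58   (yellow component)
  x1, x2, x3, x4 ≥ 0.
At the optimum only phthalo green, zinc oxide are positive (calcium carbonate, kaolin = 0). The hiding power and yellow component requirements are met with equality.
That vertex is x1 = 0.7073, x3 = 2.064.
Hence cost = 24.18·0.7073 + 3.28·2.064 = $23.8724.

$23.87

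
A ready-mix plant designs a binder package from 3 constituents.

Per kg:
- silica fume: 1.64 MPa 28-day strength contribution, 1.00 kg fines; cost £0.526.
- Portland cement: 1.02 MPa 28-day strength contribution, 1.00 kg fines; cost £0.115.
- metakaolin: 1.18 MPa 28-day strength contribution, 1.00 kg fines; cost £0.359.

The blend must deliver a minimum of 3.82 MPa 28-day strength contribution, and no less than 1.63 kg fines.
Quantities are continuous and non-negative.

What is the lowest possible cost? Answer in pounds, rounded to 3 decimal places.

£0.431

Let x1 = kg of silica fume, x2 = kg of Portland cement, x3 = kg of metakaolin.
min 0.526x1 + 0.115x2 + 0.359x3 with:
  1.64x1 + 1.02x2 + 1.18x3 ≥ 3.82   (28-day strength contribution)
  1x1 + 1x2 + 1x3 ≥ 1.63   (fines)
  x1, x2, x3 ≥ 0.
The optimal basis is {Portland cement}; silica fume, metakaolin drop out. The 28-day strength contribution requirement is met with equality.
Optimal quantities: Portland cement = 3.745 kg.
Total cost: 0.115·3.745 = 0.43068.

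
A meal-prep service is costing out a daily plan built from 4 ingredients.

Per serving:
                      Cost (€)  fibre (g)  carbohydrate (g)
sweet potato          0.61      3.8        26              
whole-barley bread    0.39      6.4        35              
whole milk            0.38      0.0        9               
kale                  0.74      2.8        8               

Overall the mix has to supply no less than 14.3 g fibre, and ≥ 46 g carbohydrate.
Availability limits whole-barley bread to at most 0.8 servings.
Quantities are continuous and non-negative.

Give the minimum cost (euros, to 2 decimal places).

Let x1 = servings of sweet potato, x2 = servings of whole-barley bread, x3 = servings of whole milk, x4 = servings of kale.
Minimize 0.61x1 + 0.39x2 + 0.38x3 + 0.74x4 s.t.:
  3.8x1 + 6.4x2 + 2.8x4 ≥ 14.3   (fibre)
  26x1 + 35x2 + 9x3 + 8x4 ≥ 46   (carbohydrate)
  x2 ≤ 0.8
  x1, x2, x3, x4 ≥ 0.
The minimum-cost mix takes nothing from whole milk, kale — only sweet potato, whole-barley bread. The fibre and the whole-barley bread cap requirements are met with equality.
Solving gives x1 = 2.416, x2 = 0.8.
Cost = 0.61·2.416 + 0.39·0.8 = 1.7858.

€1.79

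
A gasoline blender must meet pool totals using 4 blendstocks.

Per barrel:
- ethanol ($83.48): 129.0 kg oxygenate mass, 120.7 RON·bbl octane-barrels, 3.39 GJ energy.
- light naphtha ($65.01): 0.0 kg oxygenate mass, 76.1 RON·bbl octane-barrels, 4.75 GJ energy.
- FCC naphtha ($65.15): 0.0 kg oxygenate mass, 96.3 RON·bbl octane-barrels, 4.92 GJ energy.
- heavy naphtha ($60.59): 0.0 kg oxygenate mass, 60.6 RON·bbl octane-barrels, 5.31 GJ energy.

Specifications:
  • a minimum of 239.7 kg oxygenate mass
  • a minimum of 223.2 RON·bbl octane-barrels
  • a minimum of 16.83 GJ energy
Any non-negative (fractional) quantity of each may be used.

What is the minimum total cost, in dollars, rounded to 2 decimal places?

$275.28

Let x1 = barrels of ethanol, x2 = barrels of light naphtha, x3 = barrels of FCC naphtha, x4 = barrels of heavy naphtha.
Minimise 83.48x1 + 65.01x2 + 65.15x3 + 60.59x4 s.t.:
  129x1 ≥ 239.7   (oxygenate mass)
  120.7x1 + 76.1x2 + 96.3x3 + 60.6x4 ≥ 223.2   (octane-barrels)
  3.39x1 + 4.75x2 + 4.92x3 + 5.31x4 ≥ 16.83   (energy)
  x1, x2, x3, x4 ≥ 0.
The optimal basis is {ethanol, heavy naphtha}; light naphtha, FCC naphtha drop out. There the oxygenate mass and energy constraints are tight.
So ethanol = 1.8581 barrels, heavy naphtha = 1.9832 barrels.
Total cost: 83.48·1.8581 + 60.59·1.9832 = 275.2763.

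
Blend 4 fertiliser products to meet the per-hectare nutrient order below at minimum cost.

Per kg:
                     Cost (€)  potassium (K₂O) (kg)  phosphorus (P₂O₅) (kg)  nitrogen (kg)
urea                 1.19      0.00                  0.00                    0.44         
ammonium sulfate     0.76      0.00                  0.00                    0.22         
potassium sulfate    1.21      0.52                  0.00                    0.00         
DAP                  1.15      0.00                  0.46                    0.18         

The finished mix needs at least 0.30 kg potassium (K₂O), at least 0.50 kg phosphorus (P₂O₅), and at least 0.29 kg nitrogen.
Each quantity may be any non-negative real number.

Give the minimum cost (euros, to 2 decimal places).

Treat it as an LP. Let x1 = kg of urea, x2 = kg of ammonium sulfate, x3 = kg of potassium sulfate, x4 = kg of DAP.
Minimize 1.19x1 + 0.76x2 + 1.21x3 + 1.15x4 with:
  0.52x3 ≥ 0.3   (potassium (K₂O))
  0.46x4 ≥ 0.5   (phosphorus (P₂O₅))
  0.44x1 + 0.22x2 + 0.18x4 ≥ 0.29   (nitrogen)
  x1, x2, x3, x4 ≥ 0.
At the optimum only urea, potassium sulfate, DAP are positive (ammonium sulfate = 0). There the potassium (K₂O), phosphorus (P₂O₅), nitrogen constraints are tight.
That vertex is x1 = 0.2144, x3 = 0.5769, x4 = 1.087.
Hence cost = 1.19·0.2144 + 1.21·0.5769 + 1.15·1.087 = €2.2032.

€2.20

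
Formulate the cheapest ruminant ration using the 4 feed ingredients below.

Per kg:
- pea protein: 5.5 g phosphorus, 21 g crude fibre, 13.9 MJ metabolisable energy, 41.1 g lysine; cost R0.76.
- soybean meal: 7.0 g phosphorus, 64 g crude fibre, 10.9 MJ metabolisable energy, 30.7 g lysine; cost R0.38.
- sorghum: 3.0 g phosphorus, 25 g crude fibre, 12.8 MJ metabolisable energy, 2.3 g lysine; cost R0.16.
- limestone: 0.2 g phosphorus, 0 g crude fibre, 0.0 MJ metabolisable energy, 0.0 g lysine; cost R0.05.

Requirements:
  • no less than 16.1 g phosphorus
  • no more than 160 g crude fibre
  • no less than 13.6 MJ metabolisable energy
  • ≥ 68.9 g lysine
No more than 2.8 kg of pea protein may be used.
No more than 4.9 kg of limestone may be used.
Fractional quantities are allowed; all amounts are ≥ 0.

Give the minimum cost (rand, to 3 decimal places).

R0.874

Let x1 = kg of pea protein, x2 = kg of soybean meal, x3 = kg of sorghum, x4 = kg of limestone.
Minimise 0.76x1 + 0.38x2 + 0.16x3 + 0.05x4 with:
  5.5x1 + 7x2 + 3x3 + 0.2x4 ≥ 16.1   (phosphorus)
  21x1 + 64x2 + 25x3 ≤ 160   (crude fibre)
  13.9x1 + 10.9x2 + 12.8x3 ≥ 13.6   (metabolisable energy)
  41.1x1 + 30.7x2 + 2.3x3 ≥ 68.9   (lysine)
  x1 ≤ 2.8
  x4 ≤ 4.9
  x1, x2, x3, x4 ≥ 0.
At the optimum only soybean meal, sorghum are positive (pea protein, limestone = 0). The phosphorus and lysine requirements are met with equality.
So soybean meal = 2.2325 kg, sorghum = 0.1575 kg.
Objective = 0.38·2.2325 + 0.16·0.1575 = 0.87355.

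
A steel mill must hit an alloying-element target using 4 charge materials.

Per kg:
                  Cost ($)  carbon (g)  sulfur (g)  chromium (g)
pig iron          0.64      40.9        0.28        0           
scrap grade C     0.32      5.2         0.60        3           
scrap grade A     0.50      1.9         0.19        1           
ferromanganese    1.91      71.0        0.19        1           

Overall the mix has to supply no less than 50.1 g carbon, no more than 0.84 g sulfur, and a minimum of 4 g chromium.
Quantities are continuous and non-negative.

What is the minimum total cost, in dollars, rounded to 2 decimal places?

Let x1 = kg of pig iron, x2 = kg of scrap grade C, x3 = kg of scrap grade A, x4 = kg of ferromanganese.
min 0.64x1 + 0.32x2 + 0.5x3 + 1.91x4 subject to:
  40.9x1 + 5.2x2 + 1.9x3 + 71x4 ≥ 50.1   (carbon)
  0.28x1 + 0.6x2 + 0.19x3 + 0.19x4 ≤ 0.84   (sulfur)
  3x2 + 1x3 + 1x4 ≥ 4   (chromium)
  x1, x2, x3, x4 ≥ 0.
The optimal basis is {pig iron, scrap grade C, ferromanganese}; scrap grade A drops out. There the carbon, sulfur, chromium constraints are tight.
Solving gives x1 = 0.1617, x2 = 1.157, x4 = 0.5277.
Objective = 0.64·0.1617 + 0.32·1.157 + 1.91·0.5277 = 1.4816.

$1.48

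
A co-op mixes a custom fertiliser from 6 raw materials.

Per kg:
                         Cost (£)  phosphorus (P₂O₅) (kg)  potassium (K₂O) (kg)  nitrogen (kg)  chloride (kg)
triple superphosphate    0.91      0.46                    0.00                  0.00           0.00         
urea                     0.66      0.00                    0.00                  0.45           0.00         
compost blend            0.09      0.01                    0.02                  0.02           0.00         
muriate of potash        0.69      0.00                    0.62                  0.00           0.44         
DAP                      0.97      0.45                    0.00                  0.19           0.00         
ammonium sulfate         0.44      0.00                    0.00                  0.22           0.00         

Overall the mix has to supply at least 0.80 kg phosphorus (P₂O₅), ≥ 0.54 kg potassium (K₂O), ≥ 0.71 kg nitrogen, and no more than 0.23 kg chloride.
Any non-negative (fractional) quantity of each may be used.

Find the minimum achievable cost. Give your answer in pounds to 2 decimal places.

£3.12

Let x1 = kg of triple superphosphate, x2 = kg of urea, x3 = kg of compost blend, x4 = kg of muriate of potash, x5 = kg of DAP, x6 = kg of ammonium sulfate.
Minimise 0.91x1 + 0.66x2 + 0.09x3 + 0.69x4 + 0.97x5 + 0.44x6 s.t.:
  0.46x1 + 0.01x3 + 0.45x5 ≥ 0.8   (phosphorus (P₂O₅))
  0.02x3 + 0.62x4 ≥ 0.54   (potassium (K₂O))
  0.45x2 + 0.02x3 + 0.19x5 + 0.22x6 ≥ 0.71   (nitrogen)
  0.44x4 ≤ 0.23   (chloride)
  x1, x2, x3, x4, x5, x6 ≥ 0.
At the optimum only urea, compost blend, muriate of potash, DAP are positive (triple superphosphate, ammonium sulfate = 0). Binding constraints: phosphorus (P₂O₅), potassium (K₂O), nitrogen, chloride.
That vertex is x2 = 0.4487, x3 = 10.8, x4 = 0.5227, x5 = 1.538.
Total cost: 0.66·0.4487 + 0.09·10.8 + 0.69·0.5227 + 0.97·1.538 = 3.1207.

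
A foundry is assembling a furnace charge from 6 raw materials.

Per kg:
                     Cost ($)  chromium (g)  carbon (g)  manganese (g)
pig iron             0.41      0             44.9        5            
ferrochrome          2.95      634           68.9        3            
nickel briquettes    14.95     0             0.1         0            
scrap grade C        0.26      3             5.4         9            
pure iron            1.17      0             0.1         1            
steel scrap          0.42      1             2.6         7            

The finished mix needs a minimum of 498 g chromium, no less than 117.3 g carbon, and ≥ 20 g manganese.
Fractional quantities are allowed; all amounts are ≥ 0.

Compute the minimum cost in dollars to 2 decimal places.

This is a linear program. Let x1 = kg of pig iron, x2 = kg of ferrochrome, x3 = kg of nickel briquettes, x4 = kg of scrap grade C, x5 = kg of pure iron, x6 = kg of steel scrap.
Minimize 0.41x1 + 2.95x2 + 14.95x3 + 0.26x4 + 1.17x5 + 0.42x6 s.t.:
  634x2 + 3x4 + 1x6 ≥ 498   (chromium)
  44.9x1 + 68.9x2 + 0.1x3 + 5.4x4 + 0.1x5 + 2.6x6 ≥ 117.3   (carbon)
  5x1 + 3x2 + 9x4 + 1x5 + 7x6 ≥ 20   (manganese)
  x1, x2, x3, x4, x5, x6 ≥ 0.
The cheapest feasible vertex uses only pig iron, ferrochrome, scrap grade C; nickel briquettes, pure iron, steel scrap are not used. The chromium, carbon, manganese requirements are met with equality.
So pig iron = 1.265 kg, ferrochrome = 0.7795 kg, scrap grade C = 1.26 kg.
Objective = 0.41·1.265 + 2.95·0.7795 + 0.26·1.26 = 3.1458.

$3.15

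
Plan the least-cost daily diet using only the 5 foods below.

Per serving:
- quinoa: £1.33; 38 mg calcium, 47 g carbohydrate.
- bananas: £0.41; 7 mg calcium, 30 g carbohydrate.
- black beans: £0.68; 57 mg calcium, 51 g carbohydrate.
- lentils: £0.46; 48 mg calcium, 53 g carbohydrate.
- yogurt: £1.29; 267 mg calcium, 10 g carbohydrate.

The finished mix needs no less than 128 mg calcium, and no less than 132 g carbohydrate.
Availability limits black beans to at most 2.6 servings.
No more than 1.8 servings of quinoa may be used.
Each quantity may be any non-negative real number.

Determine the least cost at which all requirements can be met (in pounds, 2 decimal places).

£1.19

Let x1 = servings of quinoa, x2 = servings of bananas, x3 = servings of black beans, x4 = servings of lentils, x5 = servings of yogurt.
min 1.33x1 + 0.41x2 + 0.68x3 + 0.46x4 + 1.29x5 subject to:
  38x1 + 7x2 + 57x3 + 48x4 + 267x5 ≥ 128   (calcium)
  47x1 + 30x2 + 51x3 + 53x4 + 10x5 ≥ 132   (carbohydrate)
  x3 ≤ 2.6
  x1 ≤ 1.8
  x1, x2, x3, x4, x5 ≥ 0.
The optimal basis is {lentils, yogurt}; quinoa, bananas, black beans drop out. There the calcium and carbohydrate constraints are tight.
That vertex is x4 = 2.4844, x5 = 0.03277.
Cost = 0.46·2.4844 + 1.29·0.03277 = 1.1851.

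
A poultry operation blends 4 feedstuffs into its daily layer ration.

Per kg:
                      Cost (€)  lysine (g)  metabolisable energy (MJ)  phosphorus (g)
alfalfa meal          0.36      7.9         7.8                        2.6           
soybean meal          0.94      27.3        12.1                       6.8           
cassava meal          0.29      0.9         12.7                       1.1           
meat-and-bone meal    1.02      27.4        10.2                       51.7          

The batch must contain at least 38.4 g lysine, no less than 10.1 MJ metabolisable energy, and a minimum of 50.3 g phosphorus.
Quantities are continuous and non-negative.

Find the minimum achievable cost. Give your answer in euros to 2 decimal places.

Treat it as an LP. Let x1 = kg of alfalfa meal, x2 = kg of soybean meal, x3 = kg of cassava meal, x4 = kg of meat-and-bone meal.
min 0.36x1 + 0.94x2 + 0.29x3 + 1.02x4 with:
  7.9x1 + 27.3x2 + 0.9x3 + 27.4x4 ≥ 38.4   (lysine)
  7.8x1 + 12.1x2 + 12.7x3 + 10.2x4 ≥ 10.1   (metabolisable energy)
  2.6x1 + 6.8x2 + 1.1x3 + 51.7x4 ≥ 50.3   (phosphorus)
  x1, x2, x3, x4 ≥ 0.
The optimal basis is {soybean meal, meat-and-bone meal}; alfalfa meal, cassava meal drop out. Binding constraints: lysine and phosphorus.
Optimal quantities: soybean meal = 0.4955 kg, meat-and-bone meal = 0.9077 kg.
Total cost: 0.94·0.4955 + 1.02·0.9077 = 1.3916.

€1.39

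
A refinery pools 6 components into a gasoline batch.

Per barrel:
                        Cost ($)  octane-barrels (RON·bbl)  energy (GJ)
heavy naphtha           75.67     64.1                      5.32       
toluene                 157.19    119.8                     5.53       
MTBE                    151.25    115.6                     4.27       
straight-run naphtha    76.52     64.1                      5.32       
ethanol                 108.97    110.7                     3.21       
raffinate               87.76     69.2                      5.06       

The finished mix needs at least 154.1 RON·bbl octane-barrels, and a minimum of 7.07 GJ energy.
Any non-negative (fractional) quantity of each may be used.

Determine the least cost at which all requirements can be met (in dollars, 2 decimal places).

Treat it as an LP. Let x1 = barrels of heavy naphtha, x2 = barrels of toluene, x3 = barrels of MTBE, x4 = barrels of straight-run naphtha, x5 = barrels of ethanol, x6 = barrels of raffinate.
Minimise 75.67x1 + 157.19x2 + 151.25x3 + 76.52x4 + 108.97x5 + 87.76x6 s.t.:
  64.1x1 + 119.8x2 + 115.6x3 + 64.1x4 + 110.7x5 + 69.2x6 ≥ 154.1   (octane-barrels)
  5.32x1 + 5.53x2 + 4.27x3 + 5.32x4 + 3.21x5 + 5.06x6 ≥ 7.07   (energy)
  x1, x2, x3, x4, x5, x6 ≥ 0.
The minimum-cost mix takes nothing from toluene, MTBE, straight-run naphtha, raffinate — only heavy naphtha, ethanol. Binding constraints: octane-barrels and energy.
So heavy naphtha = 0.7516 barrels, ethanol = 0.9568 barrels.
Hence cost = 75.67·0.7516 + 108.97·0.9568 = $161.1361.

$161.14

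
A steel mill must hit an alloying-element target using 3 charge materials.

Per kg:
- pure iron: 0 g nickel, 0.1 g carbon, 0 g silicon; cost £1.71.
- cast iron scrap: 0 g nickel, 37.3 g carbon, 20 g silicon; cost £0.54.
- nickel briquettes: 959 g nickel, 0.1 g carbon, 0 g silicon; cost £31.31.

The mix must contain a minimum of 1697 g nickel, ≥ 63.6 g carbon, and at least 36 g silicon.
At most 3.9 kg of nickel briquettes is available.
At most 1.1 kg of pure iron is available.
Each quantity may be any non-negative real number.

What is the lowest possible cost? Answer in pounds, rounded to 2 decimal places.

£56.38

Let x1 = kg of pure iron, x2 = kg of cast iron scrap, x3 = kg of nickel briquettes.
Minimise 1.71x1 + 0.54x2 + 31.31x3 with:
  959x3 ≥ 1697   (nickel)
  0.1x1 + 37.3x2 + 0.1x3 ≥ 63.6   (carbon)
  20x2 ≥ 36   (silicon)
  x3 ≤ 3.9
  x1 ≤ 1.1
  x1, x2, x3 ≥ 0.
The optimal basis is {cast iron scrap, nickel briquettes}; pure iron drops out. There the nickel and silicon constraints are tight.
So cast iron scrap = 1.8 kg, nickel briquettes = 1.7696 kg.
Objective = 0.54·1.8 + 31.31·1.7696 = 56.3782.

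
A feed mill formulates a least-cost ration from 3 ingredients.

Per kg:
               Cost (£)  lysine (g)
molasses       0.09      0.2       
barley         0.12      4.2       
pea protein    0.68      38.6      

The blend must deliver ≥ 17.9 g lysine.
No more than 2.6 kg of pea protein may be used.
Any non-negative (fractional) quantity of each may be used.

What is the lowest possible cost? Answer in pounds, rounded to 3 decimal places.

£0.315

This is a linear program. Let x1 = kg of molasses, x2 = kg of barley, x3 = kg of pea protein.
Minimise 0.09x1 + 0.12x2 + 0.68x3 with:
  0.2x1 + 4.2x2 + 38.6x3 ≥ 17.9   (lysine)
  x3 ≤ 2.6
  x1, x2, x3 ≥ 0.
The optimal basis is {pea protein}; molasses, barley drop out. The lysine requirement is met with equality.
Solving gives x3 = 0.4637.
Total cost: 0.68·0.4637 = 0.31532.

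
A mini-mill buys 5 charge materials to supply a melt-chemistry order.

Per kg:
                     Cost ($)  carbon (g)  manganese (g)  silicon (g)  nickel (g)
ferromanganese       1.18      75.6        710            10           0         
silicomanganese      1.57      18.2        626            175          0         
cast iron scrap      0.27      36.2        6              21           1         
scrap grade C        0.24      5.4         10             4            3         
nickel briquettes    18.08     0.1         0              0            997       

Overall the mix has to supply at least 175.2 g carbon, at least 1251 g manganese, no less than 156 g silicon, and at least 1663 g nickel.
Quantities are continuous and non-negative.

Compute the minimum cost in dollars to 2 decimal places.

Let x1 = kg of ferromanganese, x2 = kg of silicomanganese, x3 = kg of cast iron scrap, x4 = kg of scrap grade C, x5 = kg of nickel briquettes.
Minimise 1.18x1 + 1.57x2 + 0.27x3 + 0.24x4 + 18.08x5 s.t.:
  75.6x1 + 18.2x2 + 36.2x3 + 5.4x4 + 0.1x5 ≥ 175.2   (carbon)
  710x1 + 626x2 + 6x3 + 10x4 ≥ 1251   (manganese)
  10x1 + 175x2 + 21x3 + 4x4 ≥ 156   (silicon)
  1x3 + 3x4 + 997x5 ≥ 1663   (nickel)
  x1, x2, x3, x4, x5 ≥ 0.
The cheapest feasible vertex uses only ferromanganese, silicomanganese, cast iron scrap, nickel briquettes; scrap grade C is not used. Binding constraints: carbon, manganese, silicon, nickel.
So ferromanganese = 1.23 kg, silicomanganese = 0.5844 kg, cast iron scrap = 1.973 kg, nickel briquettes = 1.666 kg.
Total cost: 1.18·1.23 + 1.57·0.5844 + 0.27·1.973 + 18.08·1.666 = 33.0229.

$33.02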